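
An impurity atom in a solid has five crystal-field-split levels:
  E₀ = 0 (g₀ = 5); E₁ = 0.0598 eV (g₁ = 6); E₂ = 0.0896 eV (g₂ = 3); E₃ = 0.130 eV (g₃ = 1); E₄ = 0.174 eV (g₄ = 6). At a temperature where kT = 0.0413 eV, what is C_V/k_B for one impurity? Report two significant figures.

Eᵢ/kT = 0, 1.448, 2.169, 3.148, 4.213.
Z = Σ gᵢe^(−Eᵢ/kT) = 5·e^(−0) + 6·e^(−1.448) + 3·e^(−2.169) + 1·e^(−3.148) + 6·e^(−4.213) = 5.000 + 1.410 + 0.3429 + 0.04294 + 0.08881 = 6.885.
⟨E⟩ = 0.01976 eV, ⟨E²⟩ = 0.001628 eV².
C_V/k_B = (⟨E²⟩ − ⟨E⟩²)/(kT)² = (0.001628 − 0.0003905)/0.001706 = 0.73.

0.73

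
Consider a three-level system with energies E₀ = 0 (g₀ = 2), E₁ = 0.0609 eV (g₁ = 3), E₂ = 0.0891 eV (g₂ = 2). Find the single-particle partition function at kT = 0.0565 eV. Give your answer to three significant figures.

Eᵢ/kT = 0, 1.0779, 1.5770.
Z = Σ gᵢe^(−Eᵢ/kT) = 2·e^(−0) + 3·e^(−1.0779) + 2·e^(−1.5770) = 2.0000 + 1.0209 + 0.41319 = 3.4341.

Z = 3.43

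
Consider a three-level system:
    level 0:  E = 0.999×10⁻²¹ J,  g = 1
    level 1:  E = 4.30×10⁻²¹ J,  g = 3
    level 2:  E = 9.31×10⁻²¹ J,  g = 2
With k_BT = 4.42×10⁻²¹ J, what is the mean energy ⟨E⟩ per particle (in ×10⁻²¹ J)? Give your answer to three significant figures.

3.65 ×10⁻²¹ J

Eᵢ/kT = 0.22602, 0.97285, 2.1063.
Z = Σ gᵢe^(−Eᵢ/kT) = 1·e^(−0.22602) + 3·e^(−0.97285) + 2·e^(−2.1063) = 0.79770 + 1.1340 + 0.24337 = 2.1751.
⟨E⟩ = Σ Eᵢ gᵢe^(−Eᵢ/kT) / Z = (0.999·0.79770 + 4.30·1.1340 + 9.31·0.24337) / 2.1751 = 3.65 ×10⁻²¹ J.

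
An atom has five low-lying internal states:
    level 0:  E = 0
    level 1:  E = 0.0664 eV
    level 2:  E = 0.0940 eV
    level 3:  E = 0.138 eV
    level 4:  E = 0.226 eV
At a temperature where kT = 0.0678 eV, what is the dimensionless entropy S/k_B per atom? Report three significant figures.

1.20

Eᵢ/kT = 0, 0.97935, 1.3864, 2.0354, 3.3333.
Z = Σ e^(−Eᵢ/kT) = e^(−0) + e^(−0.97935) + e^(−1.3864) + e^(−2.0354) + e^(−3.3333) = 1.0000 + 0.37556 + 0.24997 + 0.13063 + 0.035675 = 1.7918.
⟨E⟩ = Σ EᵢPᵢ = 0.041592 eV.
S/k_B = ln Z + ⟨E⟩/kT = ln(1.7918) + 0.041592/0.0678 = 0.58322 + 0.61345 = 1.20.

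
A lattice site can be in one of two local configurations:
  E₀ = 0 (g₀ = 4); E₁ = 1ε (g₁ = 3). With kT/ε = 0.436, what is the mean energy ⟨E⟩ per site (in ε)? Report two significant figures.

0.070 ε

Eᵢ/kT = 0, 2.294.
Z = Σ gᵢe^(−Eᵢ/kT) = 4·e^(−0) + 3·e^(−2.294) = 4.000 + 0.3026 = 4.303.
⟨E⟩ = Σ Eᵢ gᵢe^(−Eᵢ/kT) / Z = (0·4.000 + 1·0.3026) / 4.303 = 0.070 ε.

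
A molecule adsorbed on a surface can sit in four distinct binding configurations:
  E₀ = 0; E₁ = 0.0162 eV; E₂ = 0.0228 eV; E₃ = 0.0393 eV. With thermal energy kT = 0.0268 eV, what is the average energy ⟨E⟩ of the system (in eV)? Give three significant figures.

Eᵢ/kT = 0, 0.60448, 0.85075, 1.4664.
Z = Σ e^(−Eᵢ/kT) = e^(−0) + e^(−0.60448) + e^(−0.85075) + e^(−1.4664) = 1.0000 + 0.54636 + 0.42709 + 0.23075 = 2.2042.
⟨E⟩ = Σ Eᵢ e^(−Eᵢ/kT) / Z = (0·1.0000 + 0.0162·0.54636 + 0.0228·0.42709 + 0.0393·0.23075) / 2.2042 = 0.0125 eV.

0.0125 eV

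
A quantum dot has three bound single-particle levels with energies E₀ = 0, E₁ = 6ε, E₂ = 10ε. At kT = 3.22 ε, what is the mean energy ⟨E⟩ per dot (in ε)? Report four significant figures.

1.149 ε

Eᵢ/kT = 0, 1.86335, 3.10559.
Z = Σ e^(−Eᵢ/kT) = e^(−0) + e^(−1.86335) + e^(−3.10559) = 1.00000 + 0.155152 + 0.0447981 = 1.19995.
⟨E⟩ = Σ Eᵢ e^(−Eᵢ/kT) / Z = (0·1.00000 + 6·0.155152 + 10·0.0447981) / 1.19995 = 1.149 ε.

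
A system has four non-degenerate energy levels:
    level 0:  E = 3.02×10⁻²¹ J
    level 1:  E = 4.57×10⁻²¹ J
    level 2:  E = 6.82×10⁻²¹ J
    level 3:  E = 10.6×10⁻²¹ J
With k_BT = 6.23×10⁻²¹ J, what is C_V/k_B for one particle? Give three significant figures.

0.149

Eᵢ/kT = 0.48475, 0.73355, 1.0947, 1.7014.
Z = Σ e^(−Eᵢ/kT) = e^(−0.48475) + e^(−0.73355) + e^(−1.0947) + e^(−1.7014) = 0.61585 + 0.48020 + 0.33464 + 0.18243 = 1.6131.
⟨E⟩ = 5.1270, ⟨E²⟩ = 32.055.
C_V/k_B = (⟨E²⟩ − ⟨E⟩²)/(kT)² = (32.055 − 26.286)/38.813 = 0.149.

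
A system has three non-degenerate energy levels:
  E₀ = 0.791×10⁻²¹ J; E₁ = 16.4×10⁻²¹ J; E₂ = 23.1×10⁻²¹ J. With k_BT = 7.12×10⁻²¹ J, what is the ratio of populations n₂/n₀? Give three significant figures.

0.0436

n₂/n₀ = exp[−(E₂−E₀)/kT] = exp(−(22.309 ×10⁻²¹ J)/(7.12 ×10⁻²¹ J)) = exp(-3.1333) = 0.0436.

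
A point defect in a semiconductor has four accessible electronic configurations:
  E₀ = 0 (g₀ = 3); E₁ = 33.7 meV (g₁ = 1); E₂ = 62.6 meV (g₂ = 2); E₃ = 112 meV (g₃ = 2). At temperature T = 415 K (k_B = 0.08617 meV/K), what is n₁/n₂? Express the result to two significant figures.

1.1

k_BT = 0.08617 × 415 K = 35.76 meV.
n₁/n₂ = (g₁/g₂) exp[−(E₁−E₂)/kT] = (1/2) × exp(−(-28.9 meV)/(35.76 meV)) = (1/2) × exp(0.8082) = 1.1.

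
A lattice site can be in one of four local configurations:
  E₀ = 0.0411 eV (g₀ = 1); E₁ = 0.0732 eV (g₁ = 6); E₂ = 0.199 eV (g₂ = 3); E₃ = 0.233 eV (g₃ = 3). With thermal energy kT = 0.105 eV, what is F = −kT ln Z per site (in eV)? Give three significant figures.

Eᵢ/kT = 0.39143, 0.69714, 1.8952, 2.2190.
Z = Σ gᵢe^(−Eᵢ/kT) = 1·e^(−0.39143) + 6·e^(−0.69714) + 3·e^(−1.8952) + 3·e^(−2.2190) = 0.67609 + 2.9880 + 0.45086 + 0.32615 = 4.4411.
F = −kT ln Z = −0.105 × ln(4.4411) = −0.105 × 1.4909 = -0.157 eV.

-0.157 eV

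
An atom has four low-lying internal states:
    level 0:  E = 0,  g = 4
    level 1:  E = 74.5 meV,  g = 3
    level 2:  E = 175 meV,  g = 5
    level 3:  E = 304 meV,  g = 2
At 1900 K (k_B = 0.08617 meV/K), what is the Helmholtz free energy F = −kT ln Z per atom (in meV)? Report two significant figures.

-340 meV

k_BT = 0.08617 × 1900 K = 163.7 meV.
Eᵢ/kT = 0, 0.4551, 1.069, 1.857.
Z = Σ gᵢe^(−Eᵢ/kT) = 4·e^(−0) + 3·e^(−0.4551) + 5·e^(−1.069) + 2·e^(−1.857) = 4.000 + 1.903 + 1.717 + 0.3123 = 7.932.
F = −kT ln Z = −163.7 × ln(7.932) = −163.7 × 2.071 = -340 meV.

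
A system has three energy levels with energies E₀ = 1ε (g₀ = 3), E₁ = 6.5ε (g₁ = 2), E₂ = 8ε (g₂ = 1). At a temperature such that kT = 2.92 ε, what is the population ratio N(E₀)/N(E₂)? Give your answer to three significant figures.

n₀/n₂ = (g₀/g₂) exp[−(E₀−E₂)/kT] = (3/1) × exp(−(-7ε)/(2.92ε)) = (3/1) × exp(2.3973) = 33.0.

33.0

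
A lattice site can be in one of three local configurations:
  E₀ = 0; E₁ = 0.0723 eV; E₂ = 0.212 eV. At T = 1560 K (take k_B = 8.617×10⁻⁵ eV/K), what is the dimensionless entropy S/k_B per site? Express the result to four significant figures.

k_BT = 8.617×10⁻⁵ × 1560 K = 0.134425 eV.
Eᵢ/kT = 0, 0.537846, 1.57709.
Z = Σ e^(−Eᵢ/kT) = e^(−0) + e^(−0.537846) + e^(−1.57709) = 1.00000 + 0.584005 + 0.206575 = 1.79058.
⟨E⟩ = Σ EᵢPᵢ = 0.0480389 eV.
S/k_B = ln Z + ⟨E⟩/kT = ln(1.79058) + 0.0480389/0.134425 = 0.582540 + 0.357366 = 0.9399.

0.9399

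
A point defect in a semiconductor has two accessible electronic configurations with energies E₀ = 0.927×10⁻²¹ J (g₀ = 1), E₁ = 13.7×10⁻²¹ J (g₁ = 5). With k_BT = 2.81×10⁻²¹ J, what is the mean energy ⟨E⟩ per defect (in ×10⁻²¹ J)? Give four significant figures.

1.571 ×10⁻²¹ J

Eᵢ/kT = 0.329893, 4.87544.
Z = Σ gᵢe^(−Eᵢ/kT) = 1·e^(−0.329893) + 5·e^(−4.87544) = 0.719001 + 0.0381587 = 0.757160.
⟨E⟩ = Σ Eᵢ gᵢe^(−Eᵢ/kT) / Z = (0.927·0.719001 + 13.7·0.0381587) / 0.757160 = 1.571 ×10⁻²¹ J.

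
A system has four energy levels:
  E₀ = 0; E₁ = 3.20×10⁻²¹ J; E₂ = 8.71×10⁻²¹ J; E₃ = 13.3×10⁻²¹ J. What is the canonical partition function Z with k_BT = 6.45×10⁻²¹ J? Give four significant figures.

Z = 1.995

Eᵢ/kT = 0, 0.496124, 1.35039, 2.06202.
Z = Σ e^(−Eᵢ/kT) = e^(−0) + e^(−0.496124) + e^(−1.35039) + e^(−2.06202) = 1.00000 + 0.608886 + 0.259139 + 0.127197 = 1.99522.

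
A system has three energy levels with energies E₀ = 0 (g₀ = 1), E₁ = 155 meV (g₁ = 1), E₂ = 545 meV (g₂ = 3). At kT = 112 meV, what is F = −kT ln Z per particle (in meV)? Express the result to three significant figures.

Eᵢ/kT = 0, 1.3839, 4.8661.
Z = Σ gᵢe^(−Eᵢ/kT) = 1·e^(−0) + 1·e^(−1.3839) + 3·e^(−4.8661) = 1.0000 + 0.25060 + 0.023110 = 1.2737.
F = −kT ln Z = −112 × ln(1.2737) = −112 × 0.24193 = -27.1 meV.

-27.1 meV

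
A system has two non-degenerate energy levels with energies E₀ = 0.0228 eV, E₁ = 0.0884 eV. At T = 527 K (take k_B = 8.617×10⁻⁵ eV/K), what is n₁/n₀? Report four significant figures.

0.2358

k_BT = 8.617×10⁻⁵ × 527 K = 0.0454116 eV.
n₁/n₀ = exp[−(E₁−E₀)/kT] = exp(−(0.0656 eV)/(0.0454116 eV)) = exp(-1.44456) = 0.2358.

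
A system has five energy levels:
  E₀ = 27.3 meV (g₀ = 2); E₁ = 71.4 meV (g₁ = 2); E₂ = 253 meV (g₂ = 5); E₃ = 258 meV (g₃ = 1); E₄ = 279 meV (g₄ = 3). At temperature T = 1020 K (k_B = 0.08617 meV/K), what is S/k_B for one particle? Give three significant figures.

1.94

k_BT = 0.08617 × 1020 K = 87.893 meV.
Eᵢ/kT = 0.31060, 0.81235, 2.8785, 2.9354, 3.1743.
Z = Σ gᵢe^(−Eᵢ/kT) = 2·e^(−0.31060) + 2·e^(−0.81235) + 5·e^(−2.8785) + 1·e^(−2.9354) + 3·e^(−3.1743) = 1.4660 + 0.88763 + 0.28110 + 0.053109 + 0.12547 = 2.8133.
⟨E⟩ = Σ EᵢPᵢ = 79.346 meV.
S/k_B = ln Z + ⟨E⟩/kT = ln(2.8133) + 79.346/87.893 = 1.0344 + 0.90276 = 1.94.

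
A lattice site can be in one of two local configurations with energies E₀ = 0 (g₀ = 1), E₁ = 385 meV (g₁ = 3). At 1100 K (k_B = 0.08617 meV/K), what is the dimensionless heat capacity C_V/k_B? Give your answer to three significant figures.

k_BT = 0.08617 × 1100 K = 94.787 meV.
Eᵢ/kT = 0, 4.0617.
Z = Σ gᵢe^(−Eᵢ/kT) = 1·e^(−0) + 3·e^(−4.0617) = 1.0000 + 0.051659 = 1.0517.
⟨E⟩ = 18.911 meV, ⟨E²⟩ = 7280.7 meV².
C_V/k_B = (⟨E²⟩ − ⟨E⟩²)/(kT)² = (7280.7 − 357.63)/8984.6 = 0.771.

0.771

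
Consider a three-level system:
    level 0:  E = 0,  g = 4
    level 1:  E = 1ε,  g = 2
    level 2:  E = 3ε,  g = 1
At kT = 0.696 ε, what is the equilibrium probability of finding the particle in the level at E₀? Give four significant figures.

Eᵢ/kT = 0, 1.43678, 4.31034.
Z = Σ gᵢe^(−Eᵢ/kT) = 4·e^(−0) + 2·e^(−1.43678) + 1·e^(−4.31034) = 4.00000 + 0.475384 + 0.0134290 = 4.48881.
P₀ = g₀ e^(−E₀/kT) / Z = 4.00000/4.48881 = 0.8911.

0.8911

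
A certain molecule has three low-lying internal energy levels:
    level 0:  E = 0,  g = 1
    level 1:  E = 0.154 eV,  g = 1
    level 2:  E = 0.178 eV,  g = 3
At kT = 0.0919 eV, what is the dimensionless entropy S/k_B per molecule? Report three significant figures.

Eᵢ/kT = 0, 1.6757, 1.9369.
Z = Σ gᵢe^(−Eᵢ/kT) = 1·e^(−0) + 1·e^(−1.6757) + 3·e^(−1.9369) = 1.0000 + 0.18718 + 0.43245 = 1.6196.
⟨E⟩ = Σ EᵢPᵢ = 0.065326 eV.
S/k_B = ln Z + ⟨E⟩/kT = ln(1.6196) + 0.065326/0.0919 = 0.48218 + 0.71084 = 1.19.

1.19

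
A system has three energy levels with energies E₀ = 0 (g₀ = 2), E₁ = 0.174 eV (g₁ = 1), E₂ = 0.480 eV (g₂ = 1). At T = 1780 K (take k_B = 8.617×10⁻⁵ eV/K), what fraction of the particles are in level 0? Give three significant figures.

k_BT = 8.617×10⁻⁵ × 1780 K = 0.15338 eV.
Eᵢ/kT = 0, 1.1344, 3.1295.
Z = Σ gᵢe^(−Eᵢ/kT) = 2·e^(−0) + 1·e^(−1.1344) + 1·e^(−3.1295) = 2.0000 + 0.32162 + 0.043740 = 2.3654.
P₀ = g₀ e^(−E₀/kT) / Z = 2.0000/2.3654 = 0.846.

0.846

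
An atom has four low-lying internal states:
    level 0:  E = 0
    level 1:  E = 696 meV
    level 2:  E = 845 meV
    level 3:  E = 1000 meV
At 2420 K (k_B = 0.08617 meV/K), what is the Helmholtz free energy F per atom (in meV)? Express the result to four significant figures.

k_BT = 0.08617 × 2420 K = 208.531 meV.
Eᵢ/kT = 0, 3.33763, 4.05216, 4.79545.
Z = Σ e^(−Eᵢ/kT) = e^(−0) + e^(−3.33763) + e^(−4.05216) + e^(−4.79545) = 1.00000 + 0.0355210 + 0.0173848 + 0.00826728 = 1.06117.
F = −kT ln Z = −208.531 × ln(1.06117) = −208.531 × 0.0593721 = -12.38 meV.

-12.38 meV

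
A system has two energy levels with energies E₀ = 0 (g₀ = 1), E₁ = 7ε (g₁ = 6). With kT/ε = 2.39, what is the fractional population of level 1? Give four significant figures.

Eᵢ/kT = 0, 2.92887.
Z = Σ gᵢe^(−Eᵢ/kT) = 1·e^(−0) + 6·e^(−2.92887) = 1.00000 + 0.320744 = 1.32074.
P₁ = g₁ e^(−E₁/kT) / Z = 0.320744/1.32074 = 0.2429.

0.2429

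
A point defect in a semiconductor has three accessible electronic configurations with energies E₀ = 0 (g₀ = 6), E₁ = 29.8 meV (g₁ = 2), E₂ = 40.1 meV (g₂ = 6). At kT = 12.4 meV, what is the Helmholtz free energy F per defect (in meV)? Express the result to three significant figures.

Eᵢ/kT = 0, 2.4032, 3.2339.
Z = Σ gᵢe^(−Eᵢ/kT) = 6·e^(−0) + 2·e^(−2.4032) + 6·e^(−3.2339) = 6.0000 + 0.18086 + 0.23642 = 6.4173.
F = −kT ln Z = −12.4 × ln(6.4173) = −12.4 × 1.8590 = -23.1 meV.

-23.1 meV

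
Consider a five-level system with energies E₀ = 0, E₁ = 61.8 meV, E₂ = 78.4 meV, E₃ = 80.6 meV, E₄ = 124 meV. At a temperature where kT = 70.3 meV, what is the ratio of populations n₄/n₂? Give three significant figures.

n₄/n₂ = exp[−(E₄−E₂)/kT] = exp(−(45.6 meV)/(70.3 meV)) = exp(-0.64865) = 0.523.

0.523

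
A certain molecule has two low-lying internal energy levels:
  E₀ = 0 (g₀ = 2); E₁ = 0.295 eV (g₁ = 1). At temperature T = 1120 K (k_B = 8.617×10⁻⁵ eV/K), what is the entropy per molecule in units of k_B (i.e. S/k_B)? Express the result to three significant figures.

0.787

k_BT = 8.617×10⁻⁵ × 1120 K = 0.096510 eV.
Eᵢ/kT = 0, 3.0567.
Z = Σ gᵢe^(−Eᵢ/kT) = 2·e^(−0) + 1·e^(−3.0567) = 2.0000 + 0.047043 = 2.0470.
⟨E⟩ = Σ EᵢPᵢ = 0.0067795 eV.
S/k_B = ln Z + ⟨E⟩/kT = ln(2.0470) + 0.0067795/0.096510 = 0.71638 + 0.070247 = 0.787.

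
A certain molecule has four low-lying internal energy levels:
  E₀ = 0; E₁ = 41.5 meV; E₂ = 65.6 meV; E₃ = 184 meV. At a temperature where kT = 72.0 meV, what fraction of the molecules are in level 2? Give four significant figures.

0.1969

Eᵢ/kT = 0, 0.576389, 0.911111, 2.55556.
Z = Σ e^(−Eᵢ/kT) = e^(−0) + e^(−0.576389) + e^(−0.911111) + e^(−2.55556) = 1.00000 + 0.561924 + 0.402077 + 0.0776487 = 2.04165.
P₂ = e^(−E₂/kT) / Z = 0.402077/2.04165 = 0.1969.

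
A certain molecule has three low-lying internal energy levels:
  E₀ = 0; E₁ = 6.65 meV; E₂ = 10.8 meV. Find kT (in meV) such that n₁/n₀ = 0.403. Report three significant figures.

n₁/n₀ = exp[−(E₁−E₀)/kT] = 0.403.
⇒ (E₁−E₀)/kT = ln(1/0.403) = ln(2.4814) = 0.90882.
kT = 6.65 meV / 0.90882 = 7.32 meV.

7.32 meV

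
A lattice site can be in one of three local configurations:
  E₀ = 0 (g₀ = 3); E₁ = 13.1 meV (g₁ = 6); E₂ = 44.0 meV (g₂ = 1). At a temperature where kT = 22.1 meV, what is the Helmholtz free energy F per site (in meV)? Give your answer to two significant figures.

-41 meV

Eᵢ/kT = 0, 0.5928, 1.991.
Z = Σ gᵢe^(−Eᵢ/kT) = 3·e^(−0) + 6·e^(−0.5928) + 1·e^(−1.991) = 3.000 + 3.317 + 0.1366 = 6.454.
F = −kT ln Z = −22.1 × ln(6.454) = −22.1 × 1.865 = -41 meV.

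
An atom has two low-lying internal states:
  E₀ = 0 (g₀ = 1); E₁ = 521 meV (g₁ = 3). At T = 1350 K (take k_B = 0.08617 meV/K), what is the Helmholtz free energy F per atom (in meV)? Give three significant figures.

-3.89 meV

k_BT = 0.08617 × 1350 K = 116.33 meV.
Eᵢ/kT = 0, 4.4786.
Z = Σ gᵢe^(−Eᵢ/kT) = 1·e^(−0) + 3·e^(−4.4786) = 1.0000 + 0.034048 = 1.0340.
F = −kT ln Z = −116.33 × ln(1.0340) = −116.33 × 0.033435 = -3.89 meV.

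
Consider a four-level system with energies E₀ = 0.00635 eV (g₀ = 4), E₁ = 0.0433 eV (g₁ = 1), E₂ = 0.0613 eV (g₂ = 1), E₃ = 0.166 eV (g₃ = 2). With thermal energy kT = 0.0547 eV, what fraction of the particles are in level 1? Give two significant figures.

0.10

Eᵢ/kT = 0.1161, 0.7916, 1.121, 3.035.
Z = Σ gᵢe^(−Eᵢ/kT) = 4·e^(−0.1161) + 1·e^(−0.7916) + 1·e^(−1.121) + 2·e^(−3.035) = 3.562 + 0.4531 + 0.3260 + 0.09615 = 4.437.
P₁ = g₁ e^(−E₁/kT) / Z = 0.4531/4.437 = 0.10.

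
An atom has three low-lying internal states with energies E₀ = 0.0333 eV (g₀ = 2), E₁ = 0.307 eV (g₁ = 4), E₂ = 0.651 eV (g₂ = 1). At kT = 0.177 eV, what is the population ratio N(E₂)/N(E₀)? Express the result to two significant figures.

0.015

n₂/n₀ = (g₂/g₀) exp[−(E₂−E₀)/kT] = (1/2) × exp(−(0.6177 eV)/(0.177 eV)) = (1/2) × exp(-3.490) = 0.015.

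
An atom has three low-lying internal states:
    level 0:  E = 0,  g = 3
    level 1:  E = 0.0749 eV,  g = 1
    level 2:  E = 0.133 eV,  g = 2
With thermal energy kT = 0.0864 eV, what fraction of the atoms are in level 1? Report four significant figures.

Eᵢ/kT = 0, 0.866898, 1.53935.
Z = Σ gᵢe^(−Eᵢ/kT) = 3·e^(−0) + 1·e^(−0.866898) + 2·e^(−1.53935) = 3.00000 + 0.420253 + 0.429041 = 3.84929.
P₁ = g₁ e^(−E₁/kT) / Z = 0.420253/3.84929 = 0.1092.

0.1092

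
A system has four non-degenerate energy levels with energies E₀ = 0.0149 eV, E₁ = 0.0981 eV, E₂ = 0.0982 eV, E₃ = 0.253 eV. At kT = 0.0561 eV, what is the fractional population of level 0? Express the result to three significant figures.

0.681

Eᵢ/kT = 0.26560, 1.7487, 1.7504, 4.5098.
Z = Σ e^(−Eᵢ/kT) = e^(−0.26560) + e^(−1.7487) + e^(−1.7504) + e^(−4.5098) = 0.76675 + 0.17400 + 0.17370 + 0.011001 = 1.1255.
P₀ = e^(−E₀/kT) / Z = 0.76675/1.1255 = 0.681.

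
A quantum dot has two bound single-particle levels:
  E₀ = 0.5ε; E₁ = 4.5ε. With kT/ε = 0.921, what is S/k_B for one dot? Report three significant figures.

Eᵢ/kT = 0.54289, 4.8860.
Z = Σ e^(−Eᵢ/kT) = e^(−0.54289) + e^(−4.8860) = 0.58107 + 0.0075516 = 0.58862.
⟨E⟩ = Σ EᵢPᵢ = 0.55132 ε.
S/k_B = ln Z + ⟨E⟩/kT = ln(0.58862) + 0.55132/0.921 = -0.52997 + 0.59861 = 0.0686.

0.0686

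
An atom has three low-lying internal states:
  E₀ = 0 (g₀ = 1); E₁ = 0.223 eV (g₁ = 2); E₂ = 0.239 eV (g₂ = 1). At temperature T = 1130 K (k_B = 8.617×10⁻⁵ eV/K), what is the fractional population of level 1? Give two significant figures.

0.16

k_BT = 8.617×10⁻⁵ × 1130 K = 0.09737 eV.
Eᵢ/kT = 0, 2.290, 2.455.
Z = Σ gᵢe^(−Eᵢ/kT) = 1·e^(−0) + 2·e^(−2.290) + 1·e^(−2.455) = 1.000 + 0.2025 + 0.08586 = 1.288.
P₁ = g₁ e^(−E₁/kT) / Z = 0.2025/1.288 = 0.16.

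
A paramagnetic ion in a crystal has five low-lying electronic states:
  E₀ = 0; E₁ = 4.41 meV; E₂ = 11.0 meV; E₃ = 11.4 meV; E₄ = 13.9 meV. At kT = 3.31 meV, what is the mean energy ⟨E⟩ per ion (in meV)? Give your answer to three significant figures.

1.58 meV

Eᵢ/kT = 0, 1.3323, 3.3233, 3.4441, 4.1994.
Z = Σ e^(−Eᵢ/kT) = e^(−0) + e^(−1.3323) + e^(−3.3233) + e^(−3.4441) + e^(−4.1994) = 1.0000 + 0.26387 + 0.036034 + 0.031933 + 0.015005 = 1.3468.
⟨E⟩ = Σ Eᵢ e^(−Eᵢ/kT) / Z = (0·1.0000 + 4.41·0.26387 + 11.0·0.036034 + 11.4·0.031933 + 13.9·0.015005) / 1.3468 = 1.58 meV.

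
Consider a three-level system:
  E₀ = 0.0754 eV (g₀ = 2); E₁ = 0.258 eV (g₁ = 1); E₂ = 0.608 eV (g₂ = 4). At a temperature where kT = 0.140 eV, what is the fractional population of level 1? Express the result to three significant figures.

Eᵢ/kT = 0.53857, 1.8429, 4.3429.
Z = Σ gᵢe^(−Eᵢ/kT) = 2·e^(−0.53857) + 1·e^(−1.8429) + 4·e^(−4.3429) = 1.1672 + 0.15836 + 0.051995 = 1.3776.
P₁ = g₁ e^(−E₁/kT) / Z = 0.15836/1.3776 = 0.115.

0.115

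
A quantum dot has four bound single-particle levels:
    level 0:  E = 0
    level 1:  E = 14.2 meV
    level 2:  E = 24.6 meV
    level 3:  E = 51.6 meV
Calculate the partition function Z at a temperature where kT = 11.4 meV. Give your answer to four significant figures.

Eᵢ/kT = 0, 1.24561, 2.15789, 4.52632.
Z = Σ e^(−Eᵢ/kT) = e^(−0) + e^(−1.24561) + e^(−2.15789) + e^(−4.52632) = 1.00000 + 0.287765 + 0.115569 + 0.0108204 = 1.41415.

Z = 1.414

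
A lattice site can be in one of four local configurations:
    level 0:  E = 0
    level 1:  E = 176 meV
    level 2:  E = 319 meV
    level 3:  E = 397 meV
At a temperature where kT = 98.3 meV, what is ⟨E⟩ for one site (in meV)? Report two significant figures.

40 meV

Eᵢ/kT = 0, 1.790, 3.245, 4.039.
Z = Σ e^(−Eᵢ/kT) = e^(−0) + e^(−1.790) + e^(−3.245) + e^(−4.039) = 1.000 + 0.1670 + 0.03897 + 0.01762 = 1.224.
⟨E⟩ = Σ Eᵢ e^(−Eᵢ/kT) / Z = (0·1.000 + 176·0.1670 + 319·0.03897 + 397·0.01762) / 1.224 = 40 meV.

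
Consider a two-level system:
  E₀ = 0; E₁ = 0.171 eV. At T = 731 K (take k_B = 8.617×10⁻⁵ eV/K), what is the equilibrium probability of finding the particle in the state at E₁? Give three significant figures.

0.0621

k_BT = 8.617×10⁻⁵ × 731 K = 0.062990 eV.
Eᵢ/kT = 0, 2.7147.
Z = Σ e^(−Eᵢ/kT) = e^(−0) + e^(−2.7147) = 1.0000 + 0.066225 = 1.0662.
P₁ = e^(−E₁/kT) / Z = 0.066225/1.0662 = 0.0621.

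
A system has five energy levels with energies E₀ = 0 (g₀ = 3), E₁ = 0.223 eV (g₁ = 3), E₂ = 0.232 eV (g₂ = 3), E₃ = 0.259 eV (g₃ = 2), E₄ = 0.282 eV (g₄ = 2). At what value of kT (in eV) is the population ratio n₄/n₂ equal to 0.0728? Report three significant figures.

n₄/n₂ = (g₄/g₂) exp[−(E₄−E₂)/kT] = 0.0728.
⇒ (E₄−E₂)/kT = ln((2/3)/0.0728) = ln(9.1575) = 2.2146.
kT = 0.050 eV / 2.2146 = 0.0226 eV.

0.0226 eV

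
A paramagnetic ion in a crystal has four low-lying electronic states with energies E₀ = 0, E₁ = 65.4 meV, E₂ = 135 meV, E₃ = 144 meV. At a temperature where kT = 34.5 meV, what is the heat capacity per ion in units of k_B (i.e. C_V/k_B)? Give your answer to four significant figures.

0.8097

Eᵢ/kT = 0, 1.89565, 3.91304, 4.17391.
Z = Σ e^(−Eᵢ/kT) = e^(−0) + e^(−1.89565) + e^(−3.91304) + e^(−4.17391) = 1.00000 + 0.150221 + 0.0199797 + 0.0153920 = 1.18559.
⟨E⟩ = 12.4311 meV, ⟨E²⟩ = 1118.28 meV².
C_V/k_B = (⟨E²⟩ − ⟨E⟩²)/(kT)² = (1118.28 − 154.532)/1190.25 = 0.8097.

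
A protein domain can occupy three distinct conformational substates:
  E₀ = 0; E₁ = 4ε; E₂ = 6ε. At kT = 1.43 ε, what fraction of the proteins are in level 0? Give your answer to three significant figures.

Eᵢ/kT = 0, 2.7972, 4.1958.
Z = Σ e^(−Eᵢ/kT) = e^(−0) + e^(−2.7972) + e^(−4.1958) = 1.0000 + 0.060981 + 0.015059 = 1.0760.
P₀ = e^(−E₀/kT) / Z = 1.0000/1.0760 = 0.929.

0.929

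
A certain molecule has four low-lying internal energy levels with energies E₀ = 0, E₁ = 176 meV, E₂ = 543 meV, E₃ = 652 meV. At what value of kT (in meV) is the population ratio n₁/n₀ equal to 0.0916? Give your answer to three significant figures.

n₁/n₀ = exp[−(E₁−E₀)/kT] = 0.0916.
⇒ (E₁−E₀)/kT = ln(1/0.0916) = ln(10.917) = 2.3903.
kT = 176 meV / 2.3903 = 73.6 meV.

73.6 meV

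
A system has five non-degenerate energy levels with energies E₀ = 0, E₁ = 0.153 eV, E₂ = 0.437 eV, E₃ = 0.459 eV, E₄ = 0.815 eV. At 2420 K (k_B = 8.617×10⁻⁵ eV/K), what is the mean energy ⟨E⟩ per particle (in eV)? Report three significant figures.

0.112 eV

k_BT = 8.617×10⁻⁵ × 2420 K = 0.20853 eV.
Eᵢ/kT = 0, 0.73371, 2.0956, 2.2011, 3.9083.
Z = Σ e^(−Eᵢ/kT) = e^(−0) + e^(−0.73371) + e^(−2.0956) + e^(−2.2011) + e^(−3.9083) = 1.0000 + 0.48012 + 0.12300 + 0.11068 + 0.020075 = 1.7339.
⟨E⟩ = Σ Eᵢ e^(−Eᵢ/kT) / Z = (0·1.0000 + 0.153·0.48012 + 0.437·0.12300 + 0.459·0.11068 + 0.815·0.020075) / 1.7339 = 0.112 eV.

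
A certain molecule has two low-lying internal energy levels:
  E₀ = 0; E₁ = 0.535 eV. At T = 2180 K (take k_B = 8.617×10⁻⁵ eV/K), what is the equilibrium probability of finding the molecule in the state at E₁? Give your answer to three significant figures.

0.0548

k_BT = 8.617×10⁻⁵ × 2180 K = 0.18785 eV.
Eᵢ/kT = 0, 2.8480.
Z = Σ e^(−Eᵢ/kT) = e^(−0) + e^(−2.8480) = 1.0000 + 0.057960 = 1.0580.
P₁ = e^(−E₁/kT) / Z = 0.057960/1.0580 = 0.0548.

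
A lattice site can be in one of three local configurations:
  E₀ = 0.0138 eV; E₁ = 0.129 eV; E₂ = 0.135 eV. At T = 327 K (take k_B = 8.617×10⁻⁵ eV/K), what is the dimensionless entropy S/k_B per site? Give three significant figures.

k_BT = 8.617×10⁻⁵ × 327 K = 0.028178 eV.
Eᵢ/kT = 0.48974, 4.5780, 4.7910.
Z = Σ e^(−Eᵢ/kT) = e^(−0.48974) + e^(−4.5780) + e^(−4.7910) = 0.61279 + 0.010275 + 0.0083041 = 0.63137.
⟨E⟩ = Σ EᵢPᵢ = 0.017269 eV.
S/k_B = ln Z + ⟨E⟩/kT = ln(0.63137) + 0.017269/0.028178 = -0.45986 + 0.61285 = 0.153.

0.153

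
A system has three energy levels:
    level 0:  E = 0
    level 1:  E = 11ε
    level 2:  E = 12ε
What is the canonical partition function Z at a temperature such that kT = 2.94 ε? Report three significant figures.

Eᵢ/kT = 0, 3.7415, 4.0816.
Z = Σ e^(−Eᵢ/kT) = e^(−0) + e^(−3.7415) + e^(−4.0816) = 1.0000 + 0.023718 + 0.016880 = 1.0406.

Z = 1.04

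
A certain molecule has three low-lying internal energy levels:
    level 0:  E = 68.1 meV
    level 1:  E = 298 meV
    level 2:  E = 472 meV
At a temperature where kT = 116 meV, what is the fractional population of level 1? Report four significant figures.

0.1179

Eᵢ/kT = 0.587069, 2.56897, 4.06897.
Z = Σ e^(−Eᵢ/kT) = e^(−0.587069) + e^(−2.56897) + e^(−4.06897) = 0.555954 + 0.0766144 + 0.0170950 = 0.649663.
P₁ = e^(−E₁/kT) / Z = 0.0766144/0.649663 = 0.1179.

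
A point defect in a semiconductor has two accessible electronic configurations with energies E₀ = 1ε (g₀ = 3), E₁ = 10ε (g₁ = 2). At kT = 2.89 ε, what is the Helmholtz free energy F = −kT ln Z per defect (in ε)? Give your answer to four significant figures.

Eᵢ/kT = 0.346021, 3.46021.
Z = Σ gᵢe^(−Eᵢ/kT) = 3·e^(−0.346021) + 2·e^(−3.46021) = 2.12249 + 0.0628463 = 2.18534.
F = −kT ln Z = −2.89 × ln(2.18534) = −2.89 × 0.781771 = -2.259 ε.

-2.259 ε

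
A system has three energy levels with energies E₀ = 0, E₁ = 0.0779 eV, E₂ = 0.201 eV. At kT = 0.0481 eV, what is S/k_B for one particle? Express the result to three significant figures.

0.510

Eᵢ/kT = 0, 1.6195, 4.1788.
Z = Σ e^(−Eᵢ/kT) = e^(−0) + e^(−1.6195) + e^(−4.1788) = 1.0000 + 0.19800 + 0.015317 = 1.2133.
⟨E⟩ = Σ EᵢPᵢ = 0.015250 eV.
S/k_B = ln Z + ⟨E⟩/kT = ln(1.2133) + 0.015250/0.0481 = 0.19334 + 0.31705 = 0.510.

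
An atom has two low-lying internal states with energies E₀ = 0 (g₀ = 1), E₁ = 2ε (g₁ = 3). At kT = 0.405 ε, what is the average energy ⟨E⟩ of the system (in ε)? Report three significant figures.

0.0421 ε

Eᵢ/kT = 0, 4.9383.
Z = Σ gᵢe^(−Eᵢ/kT) = 1·e^(−0) + 3·e^(−4.9383) = 1.0000 + 0.021500 = 1.0215.
⟨E⟩ = Σ Eᵢ gᵢe^(−Eᵢ/kT) / Z = (0·1.0000 + 2·0.021500) / 1.0215 = 0.0421 ε.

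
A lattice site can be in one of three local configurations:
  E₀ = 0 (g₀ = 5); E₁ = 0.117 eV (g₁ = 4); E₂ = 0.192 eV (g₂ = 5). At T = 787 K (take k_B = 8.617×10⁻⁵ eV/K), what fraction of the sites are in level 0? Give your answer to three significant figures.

k_BT = 8.617×10⁻⁵ × 787 K = 0.067816 eV.
Eᵢ/kT = 0, 1.7253, 2.8312.
Z = Σ gᵢe^(−Eᵢ/kT) = 5·e^(−0) + 4·e^(−1.7253) + 5·e^(−2.8312) = 5.0000 + 0.71248 + 0.29471 = 6.0072.
P₀ = g₀ e^(−E₀/kT) / Z = 5.0000/6.0072 = 0.832.

0.832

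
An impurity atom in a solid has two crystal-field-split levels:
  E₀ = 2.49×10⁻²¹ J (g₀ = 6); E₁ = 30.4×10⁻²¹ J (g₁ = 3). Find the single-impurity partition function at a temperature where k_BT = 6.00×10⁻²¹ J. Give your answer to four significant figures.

Eᵢ/kT = 0.415000, 5.06667.
Z = Σ gᵢe^(−Eᵢ/kT) = 6·e^(−0.415000) + 3·e^(−5.06667) = 3.96204 + 0.0189101 = 3.98095.

Z = 3.981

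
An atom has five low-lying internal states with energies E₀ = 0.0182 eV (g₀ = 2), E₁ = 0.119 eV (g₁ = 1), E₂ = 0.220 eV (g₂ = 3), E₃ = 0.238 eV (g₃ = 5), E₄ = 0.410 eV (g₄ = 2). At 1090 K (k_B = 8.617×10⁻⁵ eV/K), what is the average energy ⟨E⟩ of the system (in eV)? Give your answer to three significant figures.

0.0878 eV

k_BT = 8.617×10⁻⁵ × 1090 K = 0.093925 eV.
Eᵢ/kT = 0.19377, 1.2670, 2.3423, 2.5339, 4.3652.
Z = Σ gᵢe^(−Eᵢ/kT) = 2·e^(−0.19377) + 1·e^(−1.2670) + 3·e^(−2.3423) + 5·e^(−2.5339) + 2·e^(−4.3652) = 1.6477 + 0.28168 + 0.28832 + 0.39674 + 0.025424 = 2.6399.
⟨E⟩ = Σ Eᵢ gᵢe^(−Eᵢ/kT) / Z = (0.0182·1.6477 + 0.119·0.28168 + 0.220·0.28832 + 0.238·0.39674 + 0.410·0.025424) / 2.6399 = 0.0878 eV.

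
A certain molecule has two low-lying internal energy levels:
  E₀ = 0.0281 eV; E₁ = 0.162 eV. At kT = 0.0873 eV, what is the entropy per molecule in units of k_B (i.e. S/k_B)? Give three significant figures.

Eᵢ/kT = 0.32188, 1.8557.
Z = Σ e^(−Eᵢ/kT) = e^(−0.32188) + e^(−1.8557) = 0.72479 + 0.15634 = 0.88113.
⟨E⟩ = Σ EᵢPᵢ = 0.051858 eV.
S/k_B = ln Z + ⟨E⟩/kT = ln(0.88113) + 0.051858/0.0873 = -0.12655 + 0.59402 = 0.467.

0.467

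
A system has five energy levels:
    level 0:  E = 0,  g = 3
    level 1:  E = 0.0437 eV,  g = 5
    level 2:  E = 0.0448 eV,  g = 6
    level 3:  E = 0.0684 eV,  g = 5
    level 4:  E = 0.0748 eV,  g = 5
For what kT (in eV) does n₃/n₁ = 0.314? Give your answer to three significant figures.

0.0213 eV

n₃/n₁ = (g₃/g₁) exp[−(E₃−E₁)/kT] = 0.314.
⇒ (E₃−E₁)/kT = ln((5/5)/0.314) = ln(3.1847) = 1.1584.
kT = 0.0247 eV / 1.1584 = 0.0213 eV.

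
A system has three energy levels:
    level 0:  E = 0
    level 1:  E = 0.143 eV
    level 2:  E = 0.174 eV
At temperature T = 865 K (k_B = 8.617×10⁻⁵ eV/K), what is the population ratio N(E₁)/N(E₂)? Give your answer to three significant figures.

k_BT = 8.617×10⁻⁵ × 865 K = 0.074537 eV.
n₁/n₂ = exp[−(E₁−E₂)/kT] = exp(−(-0.031 eV)/(0.074537 eV)) = exp(0.41590) = 1.52.

1.52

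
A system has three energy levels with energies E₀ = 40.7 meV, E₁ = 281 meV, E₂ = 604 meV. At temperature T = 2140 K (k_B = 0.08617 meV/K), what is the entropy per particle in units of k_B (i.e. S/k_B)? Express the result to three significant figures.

k_BT = 0.08617 × 2140 K = 184.40 meV.
Eᵢ/kT = 0.22072, 1.5239, 3.2755.
Z = Σ e^(−Eᵢ/kT) = e^(−0.22072) + e^(−1.5239) + e^(−3.2755) = 0.80194 + 0.21786 + 0.037798 = 1.0576.
⟨E⟩ = Σ EᵢPᵢ = 110.33 meV.
S/k_B = ln Z + ⟨E⟩/kT = ln(1.0576) + 110.33/184.40 = 0.056002 + 0.59832 = 0.654.

0.654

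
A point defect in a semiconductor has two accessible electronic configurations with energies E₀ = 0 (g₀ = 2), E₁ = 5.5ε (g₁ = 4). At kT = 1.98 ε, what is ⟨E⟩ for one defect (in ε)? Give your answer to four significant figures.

0.6083 ε

Eᵢ/kT = 0, 2.77778.
Z = Σ gᵢe^(−Eᵢ/kT) = 2·e^(−0) + 4·e^(−2.77778) = 2.00000 + 0.248706 = 2.24871.
⟨E⟩ = Σ Eᵢ gᵢe^(−Eᵢ/kT) / Z = (0·2.00000 + 5.5·0.248706) / 2.24871 = 0.6083 ε.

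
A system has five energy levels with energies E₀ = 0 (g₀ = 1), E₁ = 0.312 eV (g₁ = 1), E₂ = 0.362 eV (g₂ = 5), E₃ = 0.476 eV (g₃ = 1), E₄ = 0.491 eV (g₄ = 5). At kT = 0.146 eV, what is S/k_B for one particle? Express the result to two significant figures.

Eᵢ/kT = 0, 2.137, 2.479, 3.260, 3.363.
Z = Σ gᵢe^(−Eᵢ/kT) = 1·e^(−0) + 1·e^(−2.137) + 5·e^(−2.479) + 1·e^(−3.260) + 5·e^(−3.363) = 1.000 + 0.1180 + 0.4191 + 0.03839 + 0.1732 = 1.749.
⟨E⟩ = Σ EᵢPᵢ = 0.1669 eV.
S/k_B = ln Z + ⟨E⟩/kT = ln(1.749) + 0.1669/0.146 = 0.5590 + 1.143 = 1.7.

1.7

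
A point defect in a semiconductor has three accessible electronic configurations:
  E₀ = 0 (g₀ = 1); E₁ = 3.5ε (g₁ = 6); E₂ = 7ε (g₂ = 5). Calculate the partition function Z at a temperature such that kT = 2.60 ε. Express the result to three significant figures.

Z = 2.90

Eᵢ/kT = 0, 1.3462, 2.6923.
Z = Σ gᵢe^(−Eᵢ/kT) = 1·e^(−0) + 6·e^(−1.3462) + 5·e^(−2.6923) = 1.0000 + 1.5614 + 0.33862 = 2.9000.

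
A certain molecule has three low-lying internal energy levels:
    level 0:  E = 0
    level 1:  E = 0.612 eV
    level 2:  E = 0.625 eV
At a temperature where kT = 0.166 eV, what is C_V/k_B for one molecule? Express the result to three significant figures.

Eᵢ/kT = 0, 3.6867, 3.7651.
Z = Σ e^(−Eᵢ/kT) = e^(−0) + e^(−3.6867) + e^(−3.7651) = 1.0000 + 0.025055 + 0.023165 = 1.0482.
⟨E⟩ = 0.028441 eV, ⟨E²⟩ = 0.017585 eV².
C_V/k_B = (⟨E²⟩ − ⟨E⟩²)/(kT)² = (0.017585 − 0.00080889)/0.027556 = 0.609.

0.609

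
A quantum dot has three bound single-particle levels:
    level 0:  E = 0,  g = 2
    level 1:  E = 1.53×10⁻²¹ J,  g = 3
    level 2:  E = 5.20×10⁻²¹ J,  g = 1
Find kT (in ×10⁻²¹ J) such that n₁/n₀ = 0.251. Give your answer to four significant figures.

n₁/n₀ = (g₁/g₀) exp[−(E₁−E₀)/kT] = 0.251.
⇒ (E₁−E₀)/kT = ln((3/2)/0.251) = ln(5.97610) = 1.78777.
kT = 1.53 ×10⁻²¹ J / 1.78777 = 0.8558 ×10⁻²¹ J.

0.8558 ×10⁻²¹ J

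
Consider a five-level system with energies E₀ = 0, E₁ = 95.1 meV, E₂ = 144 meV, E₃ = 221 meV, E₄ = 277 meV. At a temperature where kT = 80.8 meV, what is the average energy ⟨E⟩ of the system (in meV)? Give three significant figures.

Eᵢ/kT = 0, 1.1770, 1.7822, 2.7351, 3.4282.
Z = Σ e^(−Eᵢ/kT) = e^(−0) + e^(−1.1770) + e^(−1.7822) + e^(−2.7351) + e^(−3.4282) = 1.0000 + 0.30820 + 0.16827 + 0.064888 + 0.032445 = 1.5738.
⟨E⟩ = Σ Eᵢ e^(−Eᵢ/kT) / Z = (0·1.0000 + 95.1·0.30820 + 144·0.16827 + 221·0.064888 + 277·0.032445) / 1.5738 = 48.8 meV.

48.8 meV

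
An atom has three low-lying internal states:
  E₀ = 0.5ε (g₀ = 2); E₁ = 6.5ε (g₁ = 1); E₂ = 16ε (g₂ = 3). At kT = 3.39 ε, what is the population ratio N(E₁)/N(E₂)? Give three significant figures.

n₁/n₂ = (g₁/g₂) exp[−(E₁−E₂)/kT] = (1/3) × exp(−(-9.5ε)/(3.39ε)) = (1/3) × exp(2.8024) = 5.49.

5.49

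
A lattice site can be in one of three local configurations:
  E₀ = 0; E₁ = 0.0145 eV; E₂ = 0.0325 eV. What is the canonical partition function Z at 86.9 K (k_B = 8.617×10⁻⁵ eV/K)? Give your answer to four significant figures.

k_BT = 8.617×10⁻⁵ × 86.9 K = 0.00748817 eV.
Eᵢ/kT = 0, 1.93639, 4.34018.
Z = Σ e^(−Eᵢ/kT) = e^(−0) + e^(−1.93639) + e^(−4.34018) = 1.00000 + 0.144224 + 0.0130342 = 1.15726.

Z = 1.157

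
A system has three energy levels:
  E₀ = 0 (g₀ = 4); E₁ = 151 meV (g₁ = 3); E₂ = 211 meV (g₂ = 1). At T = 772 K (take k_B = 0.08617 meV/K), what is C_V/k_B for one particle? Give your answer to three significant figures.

0.427

k_BT = 0.08617 × 772 K = 66.523 meV.
Eᵢ/kT = 0, 2.2699, 3.1718.
Z = Σ gᵢe^(−Eᵢ/kT) = 4·e^(−0) + 3·e^(−2.2699) + 1·e^(−3.1718) = 4.0000 + 0.30997 + 0.041928 = 4.3519.
⟨E⟩ = 12.788 meV, ⟨E²⟩ = 2053.0 meV².
C_V/k_B = (⟨E²⟩ − ⟨E⟩²)/(kT)² = (2053.0 − 163.53)/4425.3 = 0.427.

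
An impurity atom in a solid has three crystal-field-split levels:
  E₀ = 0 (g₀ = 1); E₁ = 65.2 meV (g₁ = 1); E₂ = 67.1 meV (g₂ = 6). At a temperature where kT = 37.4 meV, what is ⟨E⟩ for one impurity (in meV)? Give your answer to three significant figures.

36.1 meV

Eᵢ/kT = 0, 1.7433, 1.7941.
Z = Σ gᵢe^(−Eᵢ/kT) = 1·e^(−0) + 1·e^(−1.7433) + 6·e^(−1.7941) = 1.0000 + 0.17494 + 0.99766 = 2.1726.
⟨E⟩ = Σ Eᵢ gᵢe^(−Eᵢ/kT) / Z = (0·1.0000 + 65.2·0.17494 + 67.1·0.99766) / 2.1726 = 36.1 meV.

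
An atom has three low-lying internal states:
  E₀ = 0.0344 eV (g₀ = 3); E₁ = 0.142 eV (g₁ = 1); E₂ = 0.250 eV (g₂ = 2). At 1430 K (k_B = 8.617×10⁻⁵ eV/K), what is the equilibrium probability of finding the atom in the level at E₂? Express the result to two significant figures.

0.092

k_BT = 8.617×10⁻⁵ × 1430 K = 0.1232 eV.
Eᵢ/kT = 0.2792, 1.153, 2.029.
Z = Σ gᵢe^(−Eᵢ/kT) = 3·e^(−0.2792) + 1·e^(−1.153) + 2·e^(−2.029) = 2.269 + 0.3157 + 0.2629 = 2.848.
P₂ = g₂ e^(−E₂/kT) / Z = 0.2629/2.848 = 0.092.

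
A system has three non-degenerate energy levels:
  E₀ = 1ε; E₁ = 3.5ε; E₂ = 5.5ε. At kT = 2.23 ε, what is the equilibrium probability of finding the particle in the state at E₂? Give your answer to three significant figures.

Eᵢ/kT = 0.44843, 1.5695, 2.4664.
Z = Σ e^(−Eᵢ/kT) = e^(−0.44843) + e^(−1.5695) + e^(−2.4664) = 0.63863 + 0.20815 + 0.084890 = 0.93167.
P₂ = e^(−E₂/kT) / Z = 0.084890/0.93167 = 0.0911.

0.0911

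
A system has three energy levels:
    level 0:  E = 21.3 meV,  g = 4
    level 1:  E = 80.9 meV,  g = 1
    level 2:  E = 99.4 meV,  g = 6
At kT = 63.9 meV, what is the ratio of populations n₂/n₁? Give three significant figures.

n₂/n₁ = (g₂/g₁) exp[−(E₂−E₁)/kT] = (6/1) × exp(−(18.5 meV)/(63.9 meV)) = (6/1) × exp(-0.28951) = 4.49.

4.49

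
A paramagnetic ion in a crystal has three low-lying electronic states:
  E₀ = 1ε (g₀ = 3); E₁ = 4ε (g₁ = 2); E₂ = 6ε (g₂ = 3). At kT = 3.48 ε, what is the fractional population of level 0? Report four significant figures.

Eᵢ/kT = 0.287356, 1.14943, 1.72414.
Z = Σ gᵢe^(−Eᵢ/kT) = 3·e^(−0.287356) + 2·e^(−1.14943) + 3·e^(−1.72414) = 2.25073 + 0.633635 + 0.534979 = 3.41934.
P₀ = g₀ e^(−E₀/kT) / Z = 2.25073/3.41934 = 0.6582.

0.6582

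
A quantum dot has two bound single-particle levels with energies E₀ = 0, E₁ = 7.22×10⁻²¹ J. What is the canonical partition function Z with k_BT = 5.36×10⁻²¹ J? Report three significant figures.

Z = 1.26

Eᵢ/kT = 0, 1.3470.
Z = Σ e^(−Eᵢ/kT) = e^(−0) + e^(−1.3470) = 1.0000 + 0.26002 = 1.2600.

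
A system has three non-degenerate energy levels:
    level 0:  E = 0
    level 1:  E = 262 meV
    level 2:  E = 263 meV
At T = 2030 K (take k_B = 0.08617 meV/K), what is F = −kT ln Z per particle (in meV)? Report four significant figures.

-64.51 meV

k_BT = 0.08617 × 2030 K = 174.925 meV.
Eᵢ/kT = 0, 1.49778, 1.50350.
Z = Σ e^(−Eᵢ/kT) = e^(−0) + e^(−1.49778) + e^(−1.50350) = 1.00000 + 0.223626 + 0.222351 = 1.44598.
F = −kT ln Z = −174.925 × ln(1.44598) = −174.925 × 0.368787 = -64.51 meV.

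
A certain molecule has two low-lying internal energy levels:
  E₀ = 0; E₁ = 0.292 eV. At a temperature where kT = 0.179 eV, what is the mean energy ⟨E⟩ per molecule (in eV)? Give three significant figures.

0.0478 eV

Eᵢ/kT = 0, 1.6313.
Z = Σ e^(−Eᵢ/kT) = e^(−0) + e^(−1.6313) = 1.0000 + 0.19568 = 1.1957.
⟨E⟩ = Σ Eᵢ e^(−Eᵢ/kT) / Z = (0·1.0000 + 0.292·0.19568) / 1.1957 = 0.0478 eV.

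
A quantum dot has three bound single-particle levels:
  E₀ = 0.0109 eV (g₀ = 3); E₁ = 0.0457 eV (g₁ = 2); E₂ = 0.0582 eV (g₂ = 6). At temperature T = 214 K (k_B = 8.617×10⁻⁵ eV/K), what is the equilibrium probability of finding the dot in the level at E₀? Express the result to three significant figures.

0.797

k_BT = 8.617×10⁻⁵ × 214 K = 0.018440 eV.
Eᵢ/kT = 0.59111, 2.4783, 3.1562.
Z = Σ gᵢe^(−Eᵢ/kT) = 3·e^(−0.59111) + 2·e^(−2.4783) + 6·e^(−3.1562) = 1.6611 + 0.16777 + 0.25552 = 2.0844.
P₀ = g₀ e^(−E₀/kT) / Z = 1.6611/2.0844 = 0.797.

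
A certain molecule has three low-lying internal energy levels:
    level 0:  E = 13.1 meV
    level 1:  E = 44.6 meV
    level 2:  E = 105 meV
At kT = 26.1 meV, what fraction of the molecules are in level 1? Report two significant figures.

Eᵢ/kT = 0.5019, 1.709, 4.023.
Z = Σ e^(−Eᵢ/kT) = e^(−0.5019) + e^(−1.709) + e^(−4.023) = 0.6054 + 0.1810 + 0.01790 = 0.8043.
P₁ = e^(−E₁/kT) / Z = 0.1810/0.8043 = 0.23.

0.23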